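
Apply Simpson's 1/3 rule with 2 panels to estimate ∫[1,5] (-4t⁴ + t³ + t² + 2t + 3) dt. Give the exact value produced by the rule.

h = (5 − 1)/2 = 2.
Nodes t₀,…,t₂ = 1, 3, 5.
f(t) = -4t⁴ + t³ + t² + 2t + 3: f₀=3, f₁=-279, f₂=-2337.
(h/3)·[f₀ + 4f₁ + f₂] = 0.666667·(-3450) = -2300.

-2300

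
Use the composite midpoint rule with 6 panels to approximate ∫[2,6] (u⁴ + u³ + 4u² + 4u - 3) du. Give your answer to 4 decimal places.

2180.3786

h = (6 − 2)/6 = 0.666667.
Midpoints m₁,…,m₆ = 2.333333, 3, 3.666667, 4.333333, 5, 5.666667.
f(m₁)=70.456790, f(m₂)=153, f(m₃)=295.493827, f(m₄)=523.419753, f(m₅)=867, f(m₆)=1361.197531.
h·[f(m₁) + f(m₂) + f(m₃) + f(m₄) + f(m₅) + f(m₆)] = 0.666667·(3270.567901) = 2180.3786.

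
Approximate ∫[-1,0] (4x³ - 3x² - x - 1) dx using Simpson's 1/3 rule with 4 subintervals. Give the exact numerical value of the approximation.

h = (0 − (-1))/4 = 0.25.
Nodes x₀,…,x₄ = -1, -0.75, -0.5, -0.25, 0.
f(x) = 4x³ - 3x² - x - 1: f₀=-7, f₁=-3.625, f₂=-1.75, f₃=-1, f₄=-1.
(h/3)·[f₀ + 4f₁ + 2f₂ + 4f₃ + f₄] = 0.083333·(-30) = -2.5.

-2.5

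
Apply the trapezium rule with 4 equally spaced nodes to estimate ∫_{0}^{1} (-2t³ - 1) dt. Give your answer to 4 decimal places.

-1.5556

h = (1 − 0)/3 = 0.333333.
Nodes t₀,…,t₃ = 0, 0.333333, 0.666667, 1.
f(t) = -2t³ - 1: f₀=-1, f₁=-1.074074, f₂=-1.592593, f₃=-3.
(h/2)·[f₀ + 2f₁ + 2f₂ + f₃] = 0.166667·(-9.333333) = -1.5556.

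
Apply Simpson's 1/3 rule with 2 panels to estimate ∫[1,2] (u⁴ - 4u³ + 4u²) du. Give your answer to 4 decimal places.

0.5417

h = (2 − 1)/2 = 0.5.
Nodes u₀,…,u₂ = 1, 1.5, 2.
f(u) = u⁴ - 4u³ + 4u²: f₀=1, f₁=0.5625, f₂=0.
(h/3)·[f₀ + 4f₁ + f₂] = 0.166667·(3.25) = 0.5417.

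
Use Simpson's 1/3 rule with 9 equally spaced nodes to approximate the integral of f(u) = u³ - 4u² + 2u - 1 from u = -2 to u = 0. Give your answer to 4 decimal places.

-20.6667

h = (0 − (-2))/8 = 0.25.
Nodes u₀,…,u₈ = -2, -1.75, -1.5, -1.25, -1, -0.75, -0.5, -0.25, 0.
f(u) = u³ - 4u² + 2u - 1: f₀=-29, f₁=-22.109375, f₂=-16.375, f₃=-11.703125, f₄=-8, f₅=-5.171875, f₆=-3.125, f₇=-1.765625, f₈=-1.
(h/3)·[f₀ + 4f₁ + 2f₂ + 4f₃ + 2f₄ + 4f₅ + 2f₆ + 4f₇ + f₈] = 0.083333·(-248) = -20.6667.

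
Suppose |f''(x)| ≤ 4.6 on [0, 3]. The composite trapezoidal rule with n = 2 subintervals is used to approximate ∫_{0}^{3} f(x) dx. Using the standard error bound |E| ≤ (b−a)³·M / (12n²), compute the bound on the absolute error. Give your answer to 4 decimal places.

|E| ≤ (3)³·4.6 / (12·2²) = 124.2/48 = 2.5875.

2.5875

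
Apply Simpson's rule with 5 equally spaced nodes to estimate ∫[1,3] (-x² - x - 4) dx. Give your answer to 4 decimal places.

h = (3 − 1)/4 = 0.5.
Nodes x₀,…,x₄ = 1, 1.5, 2, 2.5, 3.
f(x) = -x² - x - 4: f₀=-6, f₁=-7.75, f₂=-10, f₃=-12.75, f₄=-16.
(h/3)·[f₀ + 4f₁ + 2f₂ + 4f₃ + f₄] = 0.166667·(-124) = -20.6667.

-20.6667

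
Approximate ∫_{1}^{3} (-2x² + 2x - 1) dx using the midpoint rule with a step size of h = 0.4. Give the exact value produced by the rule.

-11.28

h = (3 − 1)/5 = 0.4.
Midpoints m₁,…,m₅ = 1.2, 1.6, 2, 2.4, 2.8.
f(m₁)=-1.48, f(m₂)=-2.92, f(m₃)=-5, f(m₄)=-7.72, f(m₅)=-11.08.
h·[f(m₁) + f(m₂) + f(m₃) + f(m₄) + f(m₅)] = 0.4·(-28.2) = -11.28.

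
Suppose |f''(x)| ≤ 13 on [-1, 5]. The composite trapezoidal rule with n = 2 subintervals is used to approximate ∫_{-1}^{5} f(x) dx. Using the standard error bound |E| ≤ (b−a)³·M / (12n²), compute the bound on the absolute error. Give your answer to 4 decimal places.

58.5000

|E| ≤ (6)³·13 / (12·2²) = 2808/48 = 58.5000.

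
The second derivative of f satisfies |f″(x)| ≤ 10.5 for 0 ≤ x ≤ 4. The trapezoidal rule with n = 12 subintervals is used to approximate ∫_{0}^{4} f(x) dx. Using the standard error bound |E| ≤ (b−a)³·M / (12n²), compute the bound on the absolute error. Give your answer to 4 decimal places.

0.3889

|E| ≤ (4)³·10.5 / (12·12²) = 672/1728 = 0.3889.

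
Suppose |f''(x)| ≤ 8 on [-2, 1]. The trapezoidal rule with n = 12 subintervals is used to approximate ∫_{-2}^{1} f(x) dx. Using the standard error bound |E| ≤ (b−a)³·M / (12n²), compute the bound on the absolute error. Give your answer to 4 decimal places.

|E| ≤ (3)³·8 / (12·12²) = 216/1728 = 0.1250.

0.1250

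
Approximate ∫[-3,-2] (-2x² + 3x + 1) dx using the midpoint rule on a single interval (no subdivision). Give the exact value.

-19

M = (b−a)·f(-2.5) = 1·(-19) = -19.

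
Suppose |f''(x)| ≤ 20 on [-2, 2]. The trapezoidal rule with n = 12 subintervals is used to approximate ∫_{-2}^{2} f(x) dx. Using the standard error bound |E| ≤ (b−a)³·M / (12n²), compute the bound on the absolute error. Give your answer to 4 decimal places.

|E| ≤ (4)³·20 / (12·12²) = 1280/1728 = 0.7407.

0.7407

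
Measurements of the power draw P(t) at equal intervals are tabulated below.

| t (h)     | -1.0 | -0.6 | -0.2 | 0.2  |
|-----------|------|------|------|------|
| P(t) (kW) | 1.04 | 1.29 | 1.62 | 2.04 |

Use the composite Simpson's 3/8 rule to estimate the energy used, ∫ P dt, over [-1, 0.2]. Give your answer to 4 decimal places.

h = 0.4, n = 3.
(3h/8)·[y₀ + 3y₁ + 3y₂ + y₃] = 0.15·(11.81) = 1.7715.

1.7715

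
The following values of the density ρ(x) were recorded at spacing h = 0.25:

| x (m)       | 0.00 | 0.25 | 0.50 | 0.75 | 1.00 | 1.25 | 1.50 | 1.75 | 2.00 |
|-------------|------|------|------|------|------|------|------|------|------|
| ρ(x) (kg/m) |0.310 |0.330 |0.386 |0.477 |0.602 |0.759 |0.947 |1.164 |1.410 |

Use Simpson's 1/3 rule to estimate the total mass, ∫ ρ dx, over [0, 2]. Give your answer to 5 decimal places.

1.37583

h = 0.25, n = 8.
(h/3)·[y₀ + 4y₁ + 2y₂ + 4y₃ + 2y₄ + 4y₅ + 2y₆ + 4y₇ + y₈] = 0.083333·(16.510) = 1.37583.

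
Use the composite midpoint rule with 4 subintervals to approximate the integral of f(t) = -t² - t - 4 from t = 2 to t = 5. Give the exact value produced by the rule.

h = (5 − 2)/4 = 0.75.
Midpoints m₁,…,m₄ = 2.375, 3.125, 3.875, 4.625.
f(m₁)=-12.015625, f(m₂)=-16.890625, f(m₃)=-22.890625, f(m₄)=-30.015625.
h·[f(m₁) + f(m₂) + f(m₃) + f(m₄)] = 0.75·(-81.8125) = -61.359375.

-61.359375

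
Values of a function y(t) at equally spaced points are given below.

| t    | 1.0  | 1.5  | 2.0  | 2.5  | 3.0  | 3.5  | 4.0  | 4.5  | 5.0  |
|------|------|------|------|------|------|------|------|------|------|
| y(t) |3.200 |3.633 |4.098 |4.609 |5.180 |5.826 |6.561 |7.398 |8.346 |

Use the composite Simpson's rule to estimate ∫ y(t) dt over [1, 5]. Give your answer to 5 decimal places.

h = 0.5, n = 8.
(h/3)·[y₀ + 4y₁ + 2y₂ + 4y₃ + 2y₄ + 4y₅ + 2y₆ + 4y₇ + y₈] = 0.166667·(129.088) = 21.51467.

21.51467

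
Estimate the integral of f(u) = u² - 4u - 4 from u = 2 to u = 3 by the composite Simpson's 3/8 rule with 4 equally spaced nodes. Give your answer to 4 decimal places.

-7.6667

h = (3 − 2)/3 = 0.333333.
Nodes u₀,…,u₃ = 2, 2.333333, 2.666667, 3.
f(u) = u² - 4u - 4: f₀=-8, f₁=-7.888889, f₂=-7.555556, f₃=-7.
(3h/8)·[f₀ + 3f₁ + 3f₂ + f₃] = 0.125·(-61.333333) = -7.6667.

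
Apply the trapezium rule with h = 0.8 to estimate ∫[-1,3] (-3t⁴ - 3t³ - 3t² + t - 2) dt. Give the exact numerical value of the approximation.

-261.27616

h = (3 − (-1))/5 = 0.8.
Nodes t₀,…,t₅ = -1, -0.2, 0.6, 1.4, 2.2, 3.
f(t) = -3t⁴ - 3t³ - 3t² + t - 2: f₀=-6, f₁=-2.3008, f₂=-3.5168, f₃=-26.2368, f₄=-116.5408, f₅=-350.
(h/2)·[f₀ + 2f₁ + 2f₂ + 2f₃ + 2f₄ + f₅] = 0.4·(-653.1904) = -261.27616.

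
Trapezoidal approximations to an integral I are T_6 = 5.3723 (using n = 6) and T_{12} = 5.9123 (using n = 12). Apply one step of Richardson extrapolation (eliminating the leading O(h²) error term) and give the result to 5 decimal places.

R = (4·T_{12} − T_6) / 3 = (4·5.9123 − 5.3723)/3 = (18.2769)/3 = 6.09230.

6.09230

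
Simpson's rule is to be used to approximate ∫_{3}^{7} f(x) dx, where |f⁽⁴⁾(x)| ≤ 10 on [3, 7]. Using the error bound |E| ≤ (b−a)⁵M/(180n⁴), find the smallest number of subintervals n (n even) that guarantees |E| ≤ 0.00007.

Need 10240/(180n⁴) ≤ 0.00007.
n⁴ ≥ 10240/(180·0.00007) = 812698 ⇒ n ≥ 30.0250, so the smallest even n is 32. (n must be even for Simpson's rule.)

32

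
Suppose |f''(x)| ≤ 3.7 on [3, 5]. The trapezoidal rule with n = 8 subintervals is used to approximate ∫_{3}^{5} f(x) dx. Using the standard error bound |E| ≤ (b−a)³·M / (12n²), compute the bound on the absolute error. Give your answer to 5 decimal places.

0.03854

|E| ≤ (2)³·3.7 / (12·8²) = 29.6/768 = 0.03854.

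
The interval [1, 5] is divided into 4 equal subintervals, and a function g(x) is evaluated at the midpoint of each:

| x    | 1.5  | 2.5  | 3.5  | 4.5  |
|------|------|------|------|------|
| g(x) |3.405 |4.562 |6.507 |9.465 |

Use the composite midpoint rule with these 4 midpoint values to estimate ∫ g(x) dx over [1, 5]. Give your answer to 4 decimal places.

23.9390

h = 1, n = 4.
h·[y(m₁) + y(m₂) + y(m₃) + y(m₄)] = 1·(23.939) = 23.9390.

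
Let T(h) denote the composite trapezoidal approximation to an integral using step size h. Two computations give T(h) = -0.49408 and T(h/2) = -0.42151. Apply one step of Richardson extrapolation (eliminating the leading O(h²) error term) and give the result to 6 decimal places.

R = (4·T(h/2) − T(h)) / 3 = (4·(-0.42151) − (-0.49408))/3 = (-1.19196)/3 = -0.397320.

-0.397320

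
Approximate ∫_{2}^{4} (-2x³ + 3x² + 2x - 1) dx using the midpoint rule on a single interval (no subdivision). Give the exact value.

-44

M = (b−a)·f(3) = 2·(-22) = -44.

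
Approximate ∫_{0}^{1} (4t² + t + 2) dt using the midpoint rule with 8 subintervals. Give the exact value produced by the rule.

h = (1 − 0)/8 = 0.125.
Midpoints m₁,…,m₈ = 0.0625, 0.1875, 0.3125, 0.4375, 0.5625, 0.6875, 0.8125, 0.9375.
f(m₁)=2.078125, f(m₂)=2.328125, f(m₃)=2.703125, f(m₄)=3.203125, f(m₅)=3.828125, f(m₆)=4.578125, f(m₇)=5.453125, f(m₈)=6.453125.
h·[f(m₁) + f(m₂) + f(m₃) + f(m₄) + f(m₅) + f(m₆) + f(m₇) + f(m₈)] = 0.125·(30.625) = 3.828125.

3.828125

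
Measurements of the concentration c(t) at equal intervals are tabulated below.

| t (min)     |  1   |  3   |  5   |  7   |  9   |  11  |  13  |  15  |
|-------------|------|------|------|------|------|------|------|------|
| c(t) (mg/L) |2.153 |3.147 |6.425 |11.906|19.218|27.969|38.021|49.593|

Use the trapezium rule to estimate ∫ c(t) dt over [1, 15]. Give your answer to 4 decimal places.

h = 2, n = 7.
(h/2)·[y₀ + 2y₁ + 2y₂ + 2y₃ + 2y₄ + 2y₅ + 2y₆ + y₇] = 1·(265.118) = 265.1180.

265.1180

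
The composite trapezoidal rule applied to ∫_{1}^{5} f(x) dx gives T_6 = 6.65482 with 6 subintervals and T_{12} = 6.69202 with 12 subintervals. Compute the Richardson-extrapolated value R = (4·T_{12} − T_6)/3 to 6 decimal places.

6.704420

R = (4·T_{12} − T_6) / 3 = (4·6.69202 − 6.65482)/3 = (20.11326)/3 = 6.704420.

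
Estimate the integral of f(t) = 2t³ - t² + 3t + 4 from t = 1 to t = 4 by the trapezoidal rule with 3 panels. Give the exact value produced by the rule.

h = (4 − 1)/3 = 1.
Nodes t₀,…,t₃ = 1, 2, 3, 4.
f(t) = 2t³ - t² + 3t + 4: f₀=8, f₁=22, f₂=58, f₃=128.
(h/2)·[f₀ + 2f₁ + 2f₂ + f₃] = 0.5·(296) = 148.

148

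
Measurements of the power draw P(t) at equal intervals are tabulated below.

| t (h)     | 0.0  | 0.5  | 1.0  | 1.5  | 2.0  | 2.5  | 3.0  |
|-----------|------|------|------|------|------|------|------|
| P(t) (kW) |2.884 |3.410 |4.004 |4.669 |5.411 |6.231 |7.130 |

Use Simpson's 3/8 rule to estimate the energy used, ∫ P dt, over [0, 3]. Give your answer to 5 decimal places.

14.34750

h = 0.5, n = 6.
(3h/8)·[y₀ + 3y₁ + 3y₂ + 2y₃ + 3y₄ + 3y₅ + y₆] = 0.1875·(76.520) = 14.34750.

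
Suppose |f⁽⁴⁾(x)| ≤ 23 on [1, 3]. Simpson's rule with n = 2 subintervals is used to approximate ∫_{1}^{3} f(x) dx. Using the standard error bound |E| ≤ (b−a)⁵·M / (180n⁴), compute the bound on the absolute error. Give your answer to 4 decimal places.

0.2556

|E| ≤ (2)⁵·23 / (180·2⁴) = 736/2880 = 0.2556.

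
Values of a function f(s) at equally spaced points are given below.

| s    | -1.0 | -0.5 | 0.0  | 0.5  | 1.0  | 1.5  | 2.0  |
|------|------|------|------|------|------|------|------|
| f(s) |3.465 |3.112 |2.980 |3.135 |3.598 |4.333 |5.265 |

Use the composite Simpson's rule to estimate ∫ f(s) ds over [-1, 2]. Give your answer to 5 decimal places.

h = 0.5, n = 6.
(h/3)·[y₀ + 4y₁ + 2y₂ + 4y₃ + 2y₄ + 4y₅ + y₆] = 0.166667·(64.206) = 10.70100.

10.70100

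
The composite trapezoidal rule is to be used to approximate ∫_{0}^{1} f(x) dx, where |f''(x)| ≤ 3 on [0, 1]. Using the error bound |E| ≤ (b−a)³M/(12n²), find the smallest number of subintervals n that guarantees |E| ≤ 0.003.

Need 3/(12n²) ≤ 0.003.
n² ≥ 3/(12·0.003) = 83.3333 ⇒ n ≥ 9.1287, so the smallest n is 10.

10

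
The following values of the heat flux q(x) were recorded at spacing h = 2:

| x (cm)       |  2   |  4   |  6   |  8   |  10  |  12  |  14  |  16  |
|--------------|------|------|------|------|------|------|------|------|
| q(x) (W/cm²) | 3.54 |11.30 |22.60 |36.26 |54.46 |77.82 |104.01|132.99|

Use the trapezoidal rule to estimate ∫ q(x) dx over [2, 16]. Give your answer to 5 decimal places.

h = 2, n = 7.
(h/2)·[y₀ + 2y₁ + 2y₂ + 2y₃ + 2y₄ + 2y₅ + 2y₆ + y₇] = 1·(749.43) = 749.43000.

749.43000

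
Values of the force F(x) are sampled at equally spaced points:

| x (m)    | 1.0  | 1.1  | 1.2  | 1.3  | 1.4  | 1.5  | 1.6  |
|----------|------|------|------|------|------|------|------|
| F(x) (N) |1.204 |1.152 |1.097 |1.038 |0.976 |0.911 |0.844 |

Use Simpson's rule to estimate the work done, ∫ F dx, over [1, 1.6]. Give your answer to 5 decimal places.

h = 0.1, n = 6.
(h/3)·[y₀ + 4y₁ + 2y₂ + 4y₃ + 2y₄ + 4y₅ + y₆] = 0.033333·(18.598) = 0.61993.

0.61993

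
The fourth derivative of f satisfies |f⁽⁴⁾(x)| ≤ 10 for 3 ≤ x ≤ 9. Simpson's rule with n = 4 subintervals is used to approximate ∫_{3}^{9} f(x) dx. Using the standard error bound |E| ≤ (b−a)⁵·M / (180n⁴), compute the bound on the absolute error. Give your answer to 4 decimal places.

1.6875

|E| ≤ (6)⁵·10 / (180·4⁴) = 77760/46080 = 1.6875.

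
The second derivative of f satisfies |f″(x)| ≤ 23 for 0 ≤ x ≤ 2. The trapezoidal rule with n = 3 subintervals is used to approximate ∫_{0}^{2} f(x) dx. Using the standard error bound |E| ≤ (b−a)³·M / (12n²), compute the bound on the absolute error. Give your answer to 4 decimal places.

|E| ≤ (2)³·23 / (12·3²) = 184/108 = 1.7037.

1.7037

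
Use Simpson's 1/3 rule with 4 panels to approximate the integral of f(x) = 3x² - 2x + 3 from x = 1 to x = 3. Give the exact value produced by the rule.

24

h = (3 − 1)/4 = 0.5.
Nodes x₀,…,x₄ = 1, 1.5, 2, 2.5, 3.
f(x) = 3x² - 2x + 3: f₀=4, f₁=6.75, f₂=11, f₃=16.75, f₄=24.
(h/3)·[f₀ + 4f₁ + 2f₂ + 4f₃ + f₄] = 0.166667·(144) = 24.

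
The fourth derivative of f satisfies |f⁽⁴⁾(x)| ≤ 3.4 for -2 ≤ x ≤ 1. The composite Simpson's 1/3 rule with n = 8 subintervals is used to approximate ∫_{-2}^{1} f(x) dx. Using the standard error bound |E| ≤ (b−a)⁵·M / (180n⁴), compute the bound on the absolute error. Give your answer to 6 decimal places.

|E| ≤ (3)⁵·3.4 / (180·8⁴) = 826.2/737280 = 0.001121.

0.001121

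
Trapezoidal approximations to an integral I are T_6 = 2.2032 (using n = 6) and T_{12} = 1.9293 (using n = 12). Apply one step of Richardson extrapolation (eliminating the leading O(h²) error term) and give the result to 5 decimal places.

1.83800

R = (4·T_{12} − T_6) / 3 = (4·1.9293 − 2.2032)/3 = (5.5140)/3 = 1.83800.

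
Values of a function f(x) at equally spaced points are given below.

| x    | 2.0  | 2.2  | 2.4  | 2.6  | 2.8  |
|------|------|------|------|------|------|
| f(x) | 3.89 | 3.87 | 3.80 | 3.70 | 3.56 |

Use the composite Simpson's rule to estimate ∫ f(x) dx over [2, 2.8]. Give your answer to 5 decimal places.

3.02200

h = 0.2, n = 4.
(h/3)·[y₀ + 4y₁ + 2y₂ + 4y₃ + y₄] = 0.066667·(45.33) = 3.02200.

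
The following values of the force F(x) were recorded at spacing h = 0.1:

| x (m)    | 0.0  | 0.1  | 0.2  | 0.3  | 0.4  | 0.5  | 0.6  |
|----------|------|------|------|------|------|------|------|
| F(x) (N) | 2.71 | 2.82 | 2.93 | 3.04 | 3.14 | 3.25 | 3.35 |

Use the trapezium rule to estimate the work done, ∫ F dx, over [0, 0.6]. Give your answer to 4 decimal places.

1.8210

h = 0.1, n = 6.
(h/2)·[y₀ + 2y₁ + 2y₂ + 2y₃ + 2y₄ + 2y₅ + y₆] = 0.05·(36.42) = 1.8210.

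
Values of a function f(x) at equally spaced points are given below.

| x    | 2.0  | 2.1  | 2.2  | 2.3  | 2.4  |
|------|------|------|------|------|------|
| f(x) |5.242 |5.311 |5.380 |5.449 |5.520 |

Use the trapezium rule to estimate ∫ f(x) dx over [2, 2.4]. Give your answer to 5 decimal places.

2.15210

h = 0.1, n = 4.
(h/2)·[y₀ + 2y₁ + 2y₂ + 2y₃ + y₄] = 0.05·(43.042) = 2.15210.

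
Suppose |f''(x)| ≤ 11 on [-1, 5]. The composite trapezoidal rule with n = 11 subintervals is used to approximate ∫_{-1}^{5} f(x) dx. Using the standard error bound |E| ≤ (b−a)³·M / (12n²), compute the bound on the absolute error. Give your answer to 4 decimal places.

|E| ≤ (6)³·11 / (12·11²) = 2376/1452 = 1.6364.

1.6364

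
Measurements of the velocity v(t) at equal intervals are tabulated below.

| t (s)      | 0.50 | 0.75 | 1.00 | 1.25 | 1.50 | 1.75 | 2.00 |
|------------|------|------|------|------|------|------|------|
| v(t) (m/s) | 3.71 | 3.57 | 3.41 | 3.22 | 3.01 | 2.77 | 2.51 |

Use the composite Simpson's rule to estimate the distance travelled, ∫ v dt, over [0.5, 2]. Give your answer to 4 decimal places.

h = 0.25, n = 6.
(h/3)·[y₀ + 4y₁ + 2y₂ + 4y₃ + 2y₄ + 4y₅ + y₆] = 0.083333·(57.30) = 4.7750.

4.7750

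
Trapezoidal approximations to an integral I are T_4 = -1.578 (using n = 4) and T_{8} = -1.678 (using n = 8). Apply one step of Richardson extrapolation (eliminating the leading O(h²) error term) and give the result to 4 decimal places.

R = (4·T_{8} − T_4) / 3 = (4·(-1.678) − (-1.578))/3 = (-5.134)/3 = -1.7113.

-1.7113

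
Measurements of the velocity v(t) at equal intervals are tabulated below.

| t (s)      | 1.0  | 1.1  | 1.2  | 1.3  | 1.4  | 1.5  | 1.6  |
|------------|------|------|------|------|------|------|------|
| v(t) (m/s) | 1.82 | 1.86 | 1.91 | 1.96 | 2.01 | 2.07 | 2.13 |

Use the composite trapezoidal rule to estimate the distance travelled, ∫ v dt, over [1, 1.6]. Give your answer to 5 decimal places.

1.17850

h = 0.1, n = 6.
(h/2)·[y₀ + 2y₁ + 2y₂ + 2y₃ + 2y₄ + 2y₅ + y₆] = 0.05·(23.57) = 1.17850.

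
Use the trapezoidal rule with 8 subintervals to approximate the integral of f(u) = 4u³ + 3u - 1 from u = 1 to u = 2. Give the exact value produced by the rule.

h = (2 − 1)/8 = 0.125.
Nodes u₀,…,u₈ = 1, 1.125, 1.25, 1.375, 1.5, 1.625, 1.75, 1.875, 2.
f(u) = 4u³ + 3u - 1: f₀=6, f₁=8.0703125, f₂=10.5625, f₃=13.5234375, f₄=17, f₅=21.0390625, f₆=25.6875, f₇=30.9921875, f₈=37.
(h/2)·[f₀ + 2f₁ + 2f₂ + 2f₃ + 2f₄ + 2f₅ + 2f₆ + 2f₇ + f₈] = 0.0625·(296.75) = 18.546875.

18.546875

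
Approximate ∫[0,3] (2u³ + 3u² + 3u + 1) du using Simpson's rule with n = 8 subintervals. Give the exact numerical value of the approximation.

h = (3 − 0)/8 = 0.375.
Nodes u₀,…,u₈ = 0, 0.375, 0.75, 1.125, 1.5, 1.875, 2.25, 2.625, 3.
f(u) = 2u³ + 3u² + 3u + 1: f₀=1, f₁=2.65234375, f₂=5.78125, f₃=11.01953125, f₄=19, f₅=30.35546875, f₆=45.71875, f₇=65.72265625, f₈=91.
(h/3)·[f₀ + 4f₁ + 2f₂ + 4f₃ + 2f₄ + 4f₅ + 2f₆ + 4f₇ + f₈] = 0.125·(672) = 84.

84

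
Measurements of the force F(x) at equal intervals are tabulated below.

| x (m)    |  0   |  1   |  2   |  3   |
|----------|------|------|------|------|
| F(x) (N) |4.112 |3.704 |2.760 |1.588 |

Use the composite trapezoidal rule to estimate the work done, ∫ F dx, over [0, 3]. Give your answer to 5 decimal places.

9.31400

h = 1, n = 3.
(h/2)·[y₀ + 2y₁ + 2y₂ + y₃] = 0.5·(18.628) = 9.31400.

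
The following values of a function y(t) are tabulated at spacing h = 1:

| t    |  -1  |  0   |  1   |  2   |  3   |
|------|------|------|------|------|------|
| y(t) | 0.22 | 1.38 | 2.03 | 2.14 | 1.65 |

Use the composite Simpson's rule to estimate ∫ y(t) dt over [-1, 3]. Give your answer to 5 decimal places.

h = 1, n = 4.
(h/3)·[y₀ + 4y₁ + 2y₂ + 4y₃ + y₄] = 0.333333·(20.01) = 6.67000.

6.67000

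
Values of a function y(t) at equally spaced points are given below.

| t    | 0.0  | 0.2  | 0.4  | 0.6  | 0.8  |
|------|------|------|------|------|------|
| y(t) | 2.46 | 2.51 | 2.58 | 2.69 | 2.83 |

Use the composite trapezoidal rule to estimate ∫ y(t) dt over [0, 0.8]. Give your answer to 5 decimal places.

h = 0.2, n = 4.
(h/2)·[y₀ + 2y₁ + 2y₂ + 2y₃ + y₄] = 0.1·(20.85) = 2.08500.

2.08500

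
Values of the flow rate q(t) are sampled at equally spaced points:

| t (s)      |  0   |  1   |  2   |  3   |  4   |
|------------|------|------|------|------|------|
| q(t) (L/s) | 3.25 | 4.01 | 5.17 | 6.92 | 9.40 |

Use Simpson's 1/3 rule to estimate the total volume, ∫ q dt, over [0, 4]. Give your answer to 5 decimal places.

h = 1, n = 4.
(h/3)·[y₀ + 4y₁ + 2y₂ + 4y₃ + y₄] = 0.333333·(66.71) = 22.23667.

22.23667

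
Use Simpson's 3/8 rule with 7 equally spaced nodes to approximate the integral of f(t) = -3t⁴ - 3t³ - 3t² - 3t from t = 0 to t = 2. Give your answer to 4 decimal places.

h = (2 − 0)/6 = 0.333333.
Nodes t₀,…,t₆ = 0, 0.333333, 0.666667, 1, 1.333333, 1.666667, 2.
f(t) = -3t⁴ - 3t³ - 3t² - 3t: f₀=0, f₁=-1.481481, f₂=-4.814815, f₃=-12, f₄=-25.925926, f₅=-50.370370, f₆=-90.
(3h/8)·[f₀ + 3f₁ + 3f₂ + 2f₃ + 3f₄ + 3f₅ + f₆] = 0.125·(-361.777778) = -45.2222.

-45.2222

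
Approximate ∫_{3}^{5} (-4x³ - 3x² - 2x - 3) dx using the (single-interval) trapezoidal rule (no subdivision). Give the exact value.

-732

T = (b−a)/2 · [f(3) + f(5)] = 1·[(-144) + (-588)] = -732.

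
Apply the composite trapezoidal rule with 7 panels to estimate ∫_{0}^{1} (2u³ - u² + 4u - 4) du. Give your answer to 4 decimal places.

h = (1 − 0)/7 = 0.142857.
Nodes u₀,…,u₇ = 0, 0.142857, 0.285714, 0.428571, 0.571429, 0.714286, 0.857143, 1.
f(u) = 2u³ - u² + 4u - 4: f₀=-4, f₁=-3.443149, f₂=-2.892128, f₃=-2.311953, f₄=-1.667638, f₅=-0.924198, f₆=-0.046647, f₇=1.
(h/2)·[f₀ + 2f₁ + 2f₂ + 2f₃ + 2f₄ + 2f₅ + 2f₆ + f₇] = 0.071429·(-25.571429) = -1.8265.

-1.8265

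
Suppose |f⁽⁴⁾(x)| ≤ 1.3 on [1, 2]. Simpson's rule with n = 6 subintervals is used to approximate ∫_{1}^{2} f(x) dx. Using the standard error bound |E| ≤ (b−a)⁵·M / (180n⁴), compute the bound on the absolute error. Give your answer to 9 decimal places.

0.000005573

|E| ≤ (1)⁵·1.3 / (180·6⁴) = 1.3/233280 = 0.000005573.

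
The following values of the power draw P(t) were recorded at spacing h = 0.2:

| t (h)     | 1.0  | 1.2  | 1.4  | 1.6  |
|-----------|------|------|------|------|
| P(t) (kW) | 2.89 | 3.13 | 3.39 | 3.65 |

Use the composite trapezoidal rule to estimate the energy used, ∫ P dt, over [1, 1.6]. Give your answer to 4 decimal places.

1.9580

h = 0.2, n = 3.
(h/2)·[y₀ + 2y₁ + 2y₂ + y₃] = 0.1·(19.58) = 1.9580.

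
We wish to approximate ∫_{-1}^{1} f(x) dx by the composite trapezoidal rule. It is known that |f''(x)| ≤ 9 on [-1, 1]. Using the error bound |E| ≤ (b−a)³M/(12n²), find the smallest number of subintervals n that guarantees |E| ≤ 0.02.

18

Need 72/(12n²) ≤ 0.02.
n² ≥ 72/(12·0.02) = 300 ⇒ n ≥ 17.3205, so the smallest n is 18.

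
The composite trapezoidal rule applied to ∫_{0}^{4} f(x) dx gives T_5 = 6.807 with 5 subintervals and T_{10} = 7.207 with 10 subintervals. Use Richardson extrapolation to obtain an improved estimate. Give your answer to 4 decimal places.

R = (4·T_{10} − T_5) / 3 = (4·7.207 − 6.807)/3 = (22.021)/3 = 7.3403.

7.3403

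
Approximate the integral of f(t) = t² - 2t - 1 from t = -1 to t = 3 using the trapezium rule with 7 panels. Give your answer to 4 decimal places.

-2.4490

h = (3 − (-1))/7 = 0.571429.
Nodes t₀,…,t₇ = -1, -0.428571, 0.142857, 0.714286, 1.285714, 1.857143, 2.428571, 3.
f(t) = t² - 2t - 1: f₀=2, f₁=0.040816, f₂=-1.265306, f₃=-1.918367, f₄=-1.918367, f₅=-1.265306, f₆=0.040816, f₇=2.
(h/2)·[f₀ + 2f₁ + 2f₂ + 2f₃ + 2f₄ + 2f₅ + 2f₆ + f₇] = 0.285714·(-8.571429) = -2.4490.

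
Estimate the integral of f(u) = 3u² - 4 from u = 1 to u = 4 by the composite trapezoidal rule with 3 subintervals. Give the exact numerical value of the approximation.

52.5

h = (4 − 1)/3 = 1.
Nodes u₀,…,u₃ = 1, 2, 3, 4.
f(u) = 3u² - 4: f₀=-1, f₁=8, f₂=23, f₃=44.
(h/2)·[f₀ + 2f₁ + 2f₂ + f₃] = 0.5·(105) = 52.5.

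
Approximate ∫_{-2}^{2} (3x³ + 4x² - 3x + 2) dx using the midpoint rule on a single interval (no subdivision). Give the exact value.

M = (b−a)·f(0) = 4·(2) = 8.

8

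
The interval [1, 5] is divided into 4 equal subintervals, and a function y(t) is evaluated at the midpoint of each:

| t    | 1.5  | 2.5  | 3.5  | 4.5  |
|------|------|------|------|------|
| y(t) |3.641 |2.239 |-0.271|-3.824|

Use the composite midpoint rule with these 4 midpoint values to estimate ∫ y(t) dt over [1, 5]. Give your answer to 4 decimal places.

1.7850

h = 1, n = 4.
h·[y(m₁) + y(m₂) + y(m₃) + y(m₄)] = 1·(1.785) = 1.7850.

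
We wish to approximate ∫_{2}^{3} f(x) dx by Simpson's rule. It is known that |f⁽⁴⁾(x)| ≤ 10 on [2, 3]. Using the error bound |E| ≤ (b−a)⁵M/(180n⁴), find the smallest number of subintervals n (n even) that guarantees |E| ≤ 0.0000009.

16

Need 10/(180n⁴) ≤ 0.0000009.
n⁴ ≥ 10/(180·0.0000009) = 61728.4 ⇒ n ≥ 15.7624, so the smallest even n is 16. (n must be even for Simpson's rule.)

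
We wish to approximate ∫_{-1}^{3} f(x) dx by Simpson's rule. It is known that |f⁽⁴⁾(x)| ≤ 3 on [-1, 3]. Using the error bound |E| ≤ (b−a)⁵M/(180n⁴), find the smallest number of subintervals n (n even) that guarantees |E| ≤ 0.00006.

Need 3072/(180n⁴) ≤ 0.00006.
n⁴ ≥ 3072/(180·0.00006) = 284444 ⇒ n ≥ 23.0940, so the smallest even n is 24. (n must be even for Simpson's rule.)

24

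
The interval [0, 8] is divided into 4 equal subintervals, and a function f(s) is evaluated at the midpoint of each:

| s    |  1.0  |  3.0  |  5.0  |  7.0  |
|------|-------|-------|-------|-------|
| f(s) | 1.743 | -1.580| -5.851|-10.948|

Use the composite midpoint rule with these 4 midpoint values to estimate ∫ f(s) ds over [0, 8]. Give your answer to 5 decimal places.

h = 2, n = 4.
h·[y(m₁) + y(m₂) + y(m₃) + y(m₄)] = 2·(-16.636) = -33.27200.

-33.27200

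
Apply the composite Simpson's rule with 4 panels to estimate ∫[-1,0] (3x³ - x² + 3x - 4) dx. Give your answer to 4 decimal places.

-6.5833

h = (0 − (-1))/4 = 0.25.
Nodes x₀,…,x₄ = -1, -0.75, -0.5, -0.25, 0.
f(x) = 3x³ - x² + 3x - 4: f₀=-11, f₁=-8.078125, f₂=-6.125, f₃=-4.859375, f₄=-4.
(h/3)·[f₀ + 4f₁ + 2f₂ + 4f₃ + f₄] = 0.083333·(-79) = -6.5833.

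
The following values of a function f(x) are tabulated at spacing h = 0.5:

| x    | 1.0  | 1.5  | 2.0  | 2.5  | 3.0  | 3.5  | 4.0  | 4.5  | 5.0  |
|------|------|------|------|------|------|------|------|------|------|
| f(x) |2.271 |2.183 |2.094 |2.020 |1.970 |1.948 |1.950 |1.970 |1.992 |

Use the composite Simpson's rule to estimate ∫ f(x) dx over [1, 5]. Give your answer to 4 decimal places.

8.1292

h = 0.5, n = 8.
(h/3)·[y₀ + 4y₁ + 2y₂ + 4y₃ + 2y₄ + 4y₅ + 2y₆ + 4y₇ + y₈] = 0.166667·(48.775) = 8.1292.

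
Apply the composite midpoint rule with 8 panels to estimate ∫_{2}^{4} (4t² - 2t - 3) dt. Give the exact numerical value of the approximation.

56.625

h = (4 − 2)/8 = 0.25.
Midpoints m₁,…,m₈ = 2.125, 2.375, 2.625, 2.875, 3.125, 3.375, 3.625, 3.875.
f(m₁)=10.8125, f(m₂)=14.8125, f(m₃)=19.3125, f(m₄)=24.3125, f(m₅)=29.8125, f(m₆)=35.8125, f(m₇)=42.3125, f(m₈)=49.3125.
h·[f(m₁) + f(m₂) + f(m₃) + f(m₄) + f(m₅) + f(m₆) + f(m₇) + f(m₈)] = 0.25·(226.5) = 56.625.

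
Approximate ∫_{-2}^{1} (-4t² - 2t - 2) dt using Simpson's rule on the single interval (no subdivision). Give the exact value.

S = (b−a)/6 · [f(-2) + 4f(-0.5) + f(1)] = 0.5·[(-14) + 4·(-2) + (-8)] = -15.

-15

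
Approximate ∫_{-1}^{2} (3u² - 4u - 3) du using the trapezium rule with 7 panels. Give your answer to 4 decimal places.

-5.7245

h = (2 − (-1))/7 = 0.428571.
Nodes u₀,…,u₇ = -1, -0.571429, -0.142857, 0.285714, 0.714286, 1.142857, 1.571429, 2.
f(u) = 3u² - 4u - 3: f₀=4, f₁=0.265306, f₂=-2.367347, f₃=-3.897959, f₄=-4.326531, f₅=-3.653061, f₆=-1.877551, f₇=1.
(h/2)·[f₀ + 2f₁ + 2f₂ + 2f₃ + 2f₄ + 2f₅ + 2f₆ + f₇] = 0.214286·(-26.714286) = -5.7245.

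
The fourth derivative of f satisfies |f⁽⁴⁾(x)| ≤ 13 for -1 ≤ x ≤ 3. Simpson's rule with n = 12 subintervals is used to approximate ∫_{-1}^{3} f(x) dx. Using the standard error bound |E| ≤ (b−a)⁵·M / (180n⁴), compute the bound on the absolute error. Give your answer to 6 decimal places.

|E| ≤ (4)⁵·13 / (180·12⁴) = 13312/3732480 = 0.003567.

0.003567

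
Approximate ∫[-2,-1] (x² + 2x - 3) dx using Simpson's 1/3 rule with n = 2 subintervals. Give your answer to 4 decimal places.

-3.6667

h = (-1 − (-2))/2 = 0.5.
Nodes x₀,…,x₂ = -2, -1.5, -1.
f(x) = x² + 2x - 3: f₀=-3, f₁=-3.75, f₂=-4.
(h/3)·[f₀ + 4f₁ + f₂] = 0.166667·(-22) = -3.6667.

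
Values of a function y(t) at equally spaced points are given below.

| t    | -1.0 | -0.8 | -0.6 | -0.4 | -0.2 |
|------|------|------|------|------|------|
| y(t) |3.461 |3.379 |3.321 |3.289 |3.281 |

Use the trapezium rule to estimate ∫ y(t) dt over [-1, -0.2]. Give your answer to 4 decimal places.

h = 0.2, n = 4.
(h/2)·[y₀ + 2y₁ + 2y₂ + 2y₃ + y₄] = 0.1·(26.720) = 2.6720.

2.6720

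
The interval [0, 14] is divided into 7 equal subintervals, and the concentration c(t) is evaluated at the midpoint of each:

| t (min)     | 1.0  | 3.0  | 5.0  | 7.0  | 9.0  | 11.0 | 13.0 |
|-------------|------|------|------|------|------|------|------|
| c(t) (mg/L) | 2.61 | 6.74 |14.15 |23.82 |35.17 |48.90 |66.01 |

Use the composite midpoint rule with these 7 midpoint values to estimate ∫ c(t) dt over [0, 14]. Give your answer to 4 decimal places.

h = 2, n = 7.
h·[y(m₁) + y(m₂) + y(m₃) + y(m₄) + y(m₅) + y(m₆) + y(m₇)] = 2·(197.40) = 394.8000.

394.8000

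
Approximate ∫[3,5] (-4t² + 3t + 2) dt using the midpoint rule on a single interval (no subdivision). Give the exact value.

M = (b−a)·f(4) = 2·(-50) = -100.

-100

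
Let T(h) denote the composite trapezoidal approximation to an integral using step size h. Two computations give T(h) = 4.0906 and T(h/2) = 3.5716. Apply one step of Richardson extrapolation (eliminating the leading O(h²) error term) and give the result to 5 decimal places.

3.39860

R = (4·T(h/2) − T(h)) / 3 = (4·3.5716 − 4.0906)/3 = (10.1958)/3 = 3.39860.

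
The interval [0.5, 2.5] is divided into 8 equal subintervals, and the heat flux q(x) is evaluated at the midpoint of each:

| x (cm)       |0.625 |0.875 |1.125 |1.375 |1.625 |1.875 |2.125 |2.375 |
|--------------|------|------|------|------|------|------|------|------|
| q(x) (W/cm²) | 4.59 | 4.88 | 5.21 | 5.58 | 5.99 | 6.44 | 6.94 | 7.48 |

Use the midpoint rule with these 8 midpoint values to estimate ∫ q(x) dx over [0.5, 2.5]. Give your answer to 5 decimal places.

11.77750

h = 0.25, n = 8.
h·[y(m₁) + y(m₂) + y(m₃) + y(m₄) + y(m₅) + y(m₆) + y(m₇) + y(m₈)] = 0.25·(47.11) = 11.77750.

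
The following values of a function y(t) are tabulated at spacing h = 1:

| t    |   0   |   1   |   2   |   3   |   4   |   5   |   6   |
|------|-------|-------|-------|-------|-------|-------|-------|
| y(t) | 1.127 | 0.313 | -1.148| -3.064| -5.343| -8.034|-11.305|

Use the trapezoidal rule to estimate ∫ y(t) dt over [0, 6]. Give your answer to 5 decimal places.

-22.36500

h = 1, n = 6.
(h/2)·[y₀ + 2y₁ + 2y₂ + 2y₃ + 2y₄ + 2y₅ + y₆] = 0.5·(-44.730) = -22.36500.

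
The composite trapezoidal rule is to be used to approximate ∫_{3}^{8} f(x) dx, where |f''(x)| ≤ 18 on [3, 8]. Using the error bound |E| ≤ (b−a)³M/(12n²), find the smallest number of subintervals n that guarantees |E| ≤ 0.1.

44

Need 2250/(12n²) ≤ 0.1.
n² ≥ 2250/(12·0.1) = 1875 ⇒ n ≥ 43.3013, so the smallest n is 44.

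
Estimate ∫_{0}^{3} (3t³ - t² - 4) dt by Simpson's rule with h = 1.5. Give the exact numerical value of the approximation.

39.75

h = (3 − 0)/2 = 1.5.
Nodes t₀,…,t₂ = 0, 1.5, 3.
f(t) = 3t³ - t² - 4: f₀=-4, f₁=3.875, f₂=68.
(h/3)·[f₀ + 4f₁ + f₂] = 0.5·(79.5) = 39.75.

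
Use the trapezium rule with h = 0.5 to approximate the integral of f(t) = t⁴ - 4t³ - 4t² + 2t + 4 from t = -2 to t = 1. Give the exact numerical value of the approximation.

h = (1 − (-2))/6 = 0.5.
Nodes t₀,…,t₆ = -2, -1.5, -1, -0.5, 0, 0.5, 1.
f(t) = t⁴ - 4t³ - 4t² + 2t + 4: f₀=32, f₁=10.5625, f₂=3, f₃=2.5625, f₄=4, f₅=3.5625, f₆=-1.
(h/2)·[f₀ + 2f₁ + 2f₂ + 2f₃ + 2f₄ + 2f₅ + f₆] = 0.25·(78.375) = 19.59375.

19.59375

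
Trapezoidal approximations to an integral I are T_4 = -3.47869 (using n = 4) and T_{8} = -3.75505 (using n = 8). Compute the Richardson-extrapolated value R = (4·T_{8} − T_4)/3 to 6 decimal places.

-3.847170

R = (4·T_{8} − T_4) / 3 = (4·(-3.75505) − (-3.47869))/3 = (-11.54151)/3 = -3.847170.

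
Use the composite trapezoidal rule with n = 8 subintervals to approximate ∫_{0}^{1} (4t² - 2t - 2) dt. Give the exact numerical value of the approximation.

-1.65625

h = (1 − 0)/8 = 0.125.
Nodes t₀,…,t₈ = 0, 0.125, 0.25, 0.375, 0.5, 0.625, 0.75, 0.875, 1.
f(t) = 4t² - 2t - 2: f₀=-2, f₁=-2.1875, f₂=-2.25, f₃=-2.1875, f₄=-2, f₅=-1.6875, f₆=-1.25, f₇=-0.6875, f₈=0.
(h/2)·[f₀ + 2f₁ + 2f₂ + 2f₃ + 2f₄ + 2f₅ + 2f₆ + 2f₇ + f₈] = 0.0625·(-26.5) = -1.65625.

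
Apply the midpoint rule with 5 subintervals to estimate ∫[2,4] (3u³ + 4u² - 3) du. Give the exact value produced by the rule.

h = (4 − 2)/5 = 0.4.
Midpoints m₁,…,m₅ = 2.2, 2.6, 3, 3.4, 3.8.
f(m₁)=48.304, f(m₂)=76.768, f(m₃)=114, f(m₄)=161.152, f(m₅)=219.376.
h·[f(m₁) + f(m₂) + f(m₃) + f(m₄) + f(m₅)] = 0.4·(619.6) = 247.84.

247.84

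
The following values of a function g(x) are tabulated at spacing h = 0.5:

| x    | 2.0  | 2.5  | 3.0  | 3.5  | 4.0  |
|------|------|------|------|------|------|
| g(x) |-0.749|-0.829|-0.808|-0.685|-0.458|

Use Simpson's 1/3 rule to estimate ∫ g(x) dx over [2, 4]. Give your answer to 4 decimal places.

-1.4798

h = 0.5, n = 4.
(h/3)·[y₀ + 4y₁ + 2y₂ + 4y₃ + y₄] = 0.166667·(-8.879) = -1.4798.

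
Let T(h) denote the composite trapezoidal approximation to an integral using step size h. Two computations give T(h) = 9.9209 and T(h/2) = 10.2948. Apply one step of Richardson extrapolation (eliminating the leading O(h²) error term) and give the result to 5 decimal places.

10.41943

R = (4·T(h/2) − T(h)) / 3 = (4·10.2948 − 9.9209)/3 = (31.2583)/3 = 10.41943.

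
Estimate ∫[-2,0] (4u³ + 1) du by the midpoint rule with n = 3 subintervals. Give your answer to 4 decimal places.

h = (0 − (-2))/3 = 0.666667.
Midpoints m₁,…,m₃ = -1.666667, -1, -0.333333.
f(m₁)=-17.518519, f(m₂)=-3, f(m₃)=0.851852.
h·[f(m₁) + f(m₂) + f(m₃)] = 0.666667·(-19.666667) = -13.1111.

-13.1111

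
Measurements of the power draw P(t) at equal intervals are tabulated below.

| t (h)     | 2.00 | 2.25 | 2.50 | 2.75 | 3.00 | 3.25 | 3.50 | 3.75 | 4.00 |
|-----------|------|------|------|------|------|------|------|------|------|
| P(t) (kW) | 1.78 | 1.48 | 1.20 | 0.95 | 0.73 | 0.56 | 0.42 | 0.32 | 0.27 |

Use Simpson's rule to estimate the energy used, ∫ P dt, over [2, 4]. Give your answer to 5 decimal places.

1.66583

h = 0.25, n = 8.
(h/3)·[y₀ + 4y₁ + 2y₂ + 4y₃ + 2y₄ + 4y₅ + 2y₆ + 4y₇ + y₈] = 0.083333·(19.99) = 1.66583.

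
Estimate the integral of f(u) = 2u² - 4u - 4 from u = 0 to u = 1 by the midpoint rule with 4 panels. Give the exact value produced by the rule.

-5.34375

h = (1 − 0)/4 = 0.25.
Midpoints m₁,…,m₄ = 0.125, 0.375, 0.625, 0.875.
f(m₁)=-4.46875, f(m₂)=-5.21875, f(m₃)=-5.71875, f(m₄)=-5.96875.
h·[f(m₁) + f(m₂) + f(m₃) + f(m₄)] = 0.25·(-21.375) = -5.34375.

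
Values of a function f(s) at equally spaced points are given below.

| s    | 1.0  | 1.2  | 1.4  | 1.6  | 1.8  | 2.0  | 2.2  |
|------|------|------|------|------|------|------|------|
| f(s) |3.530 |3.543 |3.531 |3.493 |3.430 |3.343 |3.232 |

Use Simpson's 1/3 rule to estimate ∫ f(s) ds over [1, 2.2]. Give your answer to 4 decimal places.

4.1467

h = 0.2, n = 6.
(h/3)·[y₀ + 4y₁ + 2y₂ + 4y₃ + 2y₄ + 4y₅ + y₆] = 0.066667·(62.200) = 4.1467.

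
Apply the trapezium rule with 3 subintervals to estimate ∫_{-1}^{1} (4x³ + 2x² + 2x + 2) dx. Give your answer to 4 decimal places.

h = (1 − (-1))/3 = 0.666667.
Nodes x₀,…,x₃ = -1, -0.333333, 0.333333, 1.
f(x) = 4x³ + 2x² + 2x + 2: f₀=-2, f₁=1.407407, f₂=3.037037, f₃=10.
(h/2)·[f₀ + 2f₁ + 2f₂ + f₃] = 0.333333·(16.888889) = 5.6296.

5.6296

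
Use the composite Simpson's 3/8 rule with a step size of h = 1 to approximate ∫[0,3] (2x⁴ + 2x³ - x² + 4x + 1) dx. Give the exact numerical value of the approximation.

151.5

h = (3 − 0)/3 = 1.
Nodes x₀,…,x₃ = 0, 1, 2, 3.
f(x) = 2x⁴ + 2x³ - x² + 4x + 1: f₀=1, f₁=8, f₂=53, f₃=220.
(3h/8)·[f₀ + 3f₁ + 3f₂ + f₃] = 0.375·(404) = 151.5.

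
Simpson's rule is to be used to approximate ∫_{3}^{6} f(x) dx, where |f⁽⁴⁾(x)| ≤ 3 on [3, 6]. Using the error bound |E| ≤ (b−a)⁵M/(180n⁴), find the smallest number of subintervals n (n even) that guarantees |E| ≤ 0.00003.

20

Need 729/(180n⁴) ≤ 0.00003.
n⁴ ≥ 729/(180·0.00003) = 135000 ⇒ n ≥ 19.1683, so the smallest even n is 20. (n must be even for Simpson's rule.)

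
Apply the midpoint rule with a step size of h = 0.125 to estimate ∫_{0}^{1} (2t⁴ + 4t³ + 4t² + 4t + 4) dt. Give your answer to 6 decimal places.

h = (1 − 0)/8 = 0.125.
Midpoints m₁,…,m₈ = 0.0625, 0.1875, 0.3125, 0.4375, 0.5625, 0.6875, 0.8125, 0.9375.
f(m₁)=4.266632080078125, f(m₂)=4.919464111328125, f(m₃)=5.781768798828125, f(m₄)=6.923858642578125, f(m₅)=8.427764892578125, f(m₆)=10.387237548828125, f(m₇)=12.907745361328125, f(m₈)=16.106475830078125.
h·[f(m₁) + f(m₂) + f(m₃) + f(m₄) + f(m₅) + f(m₆) + f(m₇) + f(m₈)] = 0.125·(69.720947265625) = 8.715118.

8.715118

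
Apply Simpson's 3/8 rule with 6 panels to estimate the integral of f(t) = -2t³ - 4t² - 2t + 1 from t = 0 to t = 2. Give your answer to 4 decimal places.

h = (2 − 0)/6 = 0.333333.
Nodes t₀,…,t₆ = 0, 0.333333, 0.666667, 1, 1.333333, 1.666667, 2.
f(t) = -2t³ - 4t² - 2t + 1: f₀=1, f₁=-0.185185, f₂=-2.703704, f₃=-7, f₄=-13.518519, f₅=-22.703704, f₆=-35.
(3h/8)·[f₀ + 3f₁ + 3f₂ + 2f₃ + 3f₄ + 3f₅ + f₆] = 0.125·(-165.333333) = -20.6667.

-20.6667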